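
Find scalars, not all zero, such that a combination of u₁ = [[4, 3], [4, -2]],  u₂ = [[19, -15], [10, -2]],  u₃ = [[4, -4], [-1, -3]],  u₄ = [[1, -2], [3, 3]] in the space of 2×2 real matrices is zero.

Pass to coordinate vectors relative to the basis {E₁₁, E₁₂, E₂₁, E₂₂}.
Solve the homogeneous system with u₁, u₂, u₃, u₄ as columns by row-reducing the coefficient matrix.
A generator of the null space is (1, -1, 3, 3).

u₁ - u₂ + 3u₃ + 3u₄ = 0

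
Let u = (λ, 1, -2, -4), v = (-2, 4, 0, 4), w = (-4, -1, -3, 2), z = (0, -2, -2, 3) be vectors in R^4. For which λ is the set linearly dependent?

λ = -49/6

The vectors are dependent exactly when the determinant of the matrix with rows u, v, w, z vanishes.
Cofactor expansion gives det = -36*λ - 294.
This vanishes exactly when λ = -49/6.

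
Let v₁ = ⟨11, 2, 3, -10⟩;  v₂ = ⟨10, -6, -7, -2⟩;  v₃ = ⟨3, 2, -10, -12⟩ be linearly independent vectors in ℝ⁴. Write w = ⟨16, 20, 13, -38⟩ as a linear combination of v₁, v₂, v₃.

Set up the augmented matrix [v₁ | v₂ | v₃ | w] and row-reduce.
Row-reducing the augmented matrix gives the unique coefficients (c₁, c₂, c₃) = (3, -2, 1).

w = 3v₁ - 2v₂ + v₃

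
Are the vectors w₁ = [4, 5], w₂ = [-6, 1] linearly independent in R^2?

linearly independent

Form the 2×2 matrix with these as columns; its determinant is 34.
A nonzero determinant means the columns are linearly independent.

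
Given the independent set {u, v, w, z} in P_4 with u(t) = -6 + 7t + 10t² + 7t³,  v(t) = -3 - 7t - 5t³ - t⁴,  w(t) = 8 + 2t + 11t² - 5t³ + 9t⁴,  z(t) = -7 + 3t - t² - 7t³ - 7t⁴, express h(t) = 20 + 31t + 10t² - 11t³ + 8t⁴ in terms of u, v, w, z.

Take coordinate vectors relative to {1, t, …, t⁴}.
Since u, v, w, z are independent, the coefficients expressing h are uniquely determined by a linear system.
Back-substitution yields (α₁, …, α₄) = (-1, -4, 2, 2).

h = -u - 4v + 2w + 2z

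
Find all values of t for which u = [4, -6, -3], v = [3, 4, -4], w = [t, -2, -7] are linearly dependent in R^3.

t = 7

The set is linearly dependent precisely when det[u; v; w] = 0.
Expanding, det = 36*t - 252.
Setting this to zero gives t = 7.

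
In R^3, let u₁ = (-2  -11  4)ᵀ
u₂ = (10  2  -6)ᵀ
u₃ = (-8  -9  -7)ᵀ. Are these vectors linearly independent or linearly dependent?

The matrix [u₁|u₂|u₃] has determinant -1458.
A nonzero determinant means the columns are linearly independent.

linearly independent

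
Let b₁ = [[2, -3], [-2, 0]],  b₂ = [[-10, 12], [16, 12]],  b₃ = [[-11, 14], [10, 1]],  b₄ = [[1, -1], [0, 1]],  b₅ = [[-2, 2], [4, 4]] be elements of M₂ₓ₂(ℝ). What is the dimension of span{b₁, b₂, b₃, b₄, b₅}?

3

Pass to coordinate vectors with respect to the basis {E₁₁, E₁₂, E₂₁, E₂₂}.
Form the matrix with b₁, b₂, b₃, b₄, b₅ as columns and reduce.
There are 3 pivot columns, so rank = 3.
(With 5 elements in a 4-dimensional space the rank is at most 4.)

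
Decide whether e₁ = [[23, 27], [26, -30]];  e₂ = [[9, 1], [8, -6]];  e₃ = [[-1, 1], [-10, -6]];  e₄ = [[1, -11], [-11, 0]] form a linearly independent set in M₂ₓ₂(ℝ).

Write each element as a coordinate vector in ℝ⁴ using {E₁₁, E₁₂, E₂₁, E₂₂}.
Place the vectors as rows of a 4×4 matrix and reduce to echelon form.
The reduction yields 3 nonzero rows, so the rank is 3.
Since rank 3 < 4, the set is linearly dependent.

linearly dependent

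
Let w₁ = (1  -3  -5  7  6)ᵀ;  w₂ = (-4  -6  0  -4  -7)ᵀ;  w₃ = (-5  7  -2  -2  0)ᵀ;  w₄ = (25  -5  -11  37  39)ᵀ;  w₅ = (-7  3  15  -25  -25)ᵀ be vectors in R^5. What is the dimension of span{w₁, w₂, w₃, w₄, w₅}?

Form the matrix with w₁, w₂, w₃, w₄, w₅ as columns and reduce.
The echelon form has 3 nonzero rows, so the rank is 3.

dim = 3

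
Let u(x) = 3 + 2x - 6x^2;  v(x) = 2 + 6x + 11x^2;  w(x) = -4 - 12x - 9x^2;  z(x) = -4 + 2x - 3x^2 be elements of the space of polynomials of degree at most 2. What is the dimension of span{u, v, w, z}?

dim = 3

Use coordinates relative to {1, x, x^2}.
Form the matrix with u, v, w, z as columns and reduce.
There are 3 pivot columns, so rank = 3.
(With 4 elements in a 3-dimensional space the rank is at most 3.)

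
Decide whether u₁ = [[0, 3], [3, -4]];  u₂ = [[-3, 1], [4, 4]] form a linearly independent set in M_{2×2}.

linearly independent

Write each element as a coordinate vector in ℝ⁴ using {E₁₁, E₁₂, E₂₁, E₂₂}.
Row-reduce the matrix whose columns are u₁, u₂.
The reduction yields 2 nonzero rows, so the rank is 2.
Since rank = 2 (the number of vectors), the set is linearly independent.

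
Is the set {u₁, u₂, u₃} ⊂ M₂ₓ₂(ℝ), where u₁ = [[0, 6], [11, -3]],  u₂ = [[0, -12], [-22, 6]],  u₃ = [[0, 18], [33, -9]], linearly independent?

Take coordinates with respect to the standard basis {E₁₁, E₁₂, E₂₁, E₂₂}.
Row-reduce the matrix whose columns are u₁, u₂, u₃.
The reduction yields 1 nonzero row, so the rank is 1.
Since rank 1 < 3, the set is linearly dependent.
Indeed 2u₁ + u₂ = 0.

linearly dependent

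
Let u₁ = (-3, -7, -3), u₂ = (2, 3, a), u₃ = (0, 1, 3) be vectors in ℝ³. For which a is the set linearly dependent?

Dependence holds iff the 3×3 matrix [u₁ u₂ u₃] is singular.
The determinant works out to 3*a + 9.
Solving 3*a + 9 = 0 yields a = -3.

a = -3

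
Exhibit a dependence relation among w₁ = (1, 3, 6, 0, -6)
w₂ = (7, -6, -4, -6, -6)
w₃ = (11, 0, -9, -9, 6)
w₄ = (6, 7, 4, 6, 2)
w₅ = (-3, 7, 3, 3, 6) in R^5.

w₁ - 3w₂ + w₃ - 3w₅ = 0

Write the vectors as columns of a matrix and find a nonzero vector in its null space.
The free variable yields coefficients (1, -3, 1, 0, -3) (any nonzero multiple also works).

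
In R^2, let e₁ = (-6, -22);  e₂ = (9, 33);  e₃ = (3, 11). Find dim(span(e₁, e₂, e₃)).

dim = 1

Row-reduce the 3×2 matrix with these as rows.
There is 1 pivot column, so rank = 1.
(With 3 elements in a 2-dimensional space the rank is at most 2.)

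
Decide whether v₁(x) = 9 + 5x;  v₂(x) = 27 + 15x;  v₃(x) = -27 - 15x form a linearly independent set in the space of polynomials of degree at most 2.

linearly dependent

Write each element as a coordinate vector in ℝ³ using {1, x, x^2}.
The matrix [v₁|v₂|v₃] has determinant 0.
A zero determinant means the columns are linearly dependent.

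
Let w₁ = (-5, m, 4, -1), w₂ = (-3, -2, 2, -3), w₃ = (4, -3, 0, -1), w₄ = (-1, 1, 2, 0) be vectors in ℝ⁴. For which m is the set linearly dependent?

Place the vectors as rows of a 4×4 matrix; dependence ⇔ determinant zero.
Cofactor expansion gives det = 28*m - 56.
This vanishes exactly when m = 2.

m = 2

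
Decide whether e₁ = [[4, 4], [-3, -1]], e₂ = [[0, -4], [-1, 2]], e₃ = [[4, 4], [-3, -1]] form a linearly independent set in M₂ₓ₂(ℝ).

linearly dependent

Write each element as a coordinate vector in ℝ⁴ using {E₁₁, E₁₂, E₂₁, E₂₂}.
Two of the vectors are equal, giving an immediate dependence.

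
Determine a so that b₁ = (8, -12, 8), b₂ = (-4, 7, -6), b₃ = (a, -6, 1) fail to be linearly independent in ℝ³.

The set is linearly dependent precisely when det[b₁; b₂; b₃] = 0.
The determinant works out to 16*a - 88.
This vanishes exactly when a = 11/2.

a = 11/2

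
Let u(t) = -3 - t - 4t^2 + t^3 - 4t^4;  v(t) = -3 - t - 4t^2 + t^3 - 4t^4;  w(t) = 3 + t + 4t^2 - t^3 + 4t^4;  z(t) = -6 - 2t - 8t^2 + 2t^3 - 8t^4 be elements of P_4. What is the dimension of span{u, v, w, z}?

Represent each element by its coordinate vector in ℝ⁵.
Row-reduce the 4×5 matrix with these as rows.
The echelon form has 1 nonzero row, so the rank is 1.

1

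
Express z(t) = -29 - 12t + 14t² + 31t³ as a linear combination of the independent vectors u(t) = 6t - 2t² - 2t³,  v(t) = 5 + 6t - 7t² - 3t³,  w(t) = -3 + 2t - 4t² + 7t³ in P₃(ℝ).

z = u - 4v + 3w

Take coordinate vectors relative to {1, t, …, t³}.
Write z = c₁u + … + c₃w and equate components.
Back-substitution yields (c₁, c₂, c₃) = (1, -4, 3).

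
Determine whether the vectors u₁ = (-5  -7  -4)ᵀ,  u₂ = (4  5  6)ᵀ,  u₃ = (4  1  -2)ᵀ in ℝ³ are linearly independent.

The matrix [u₁|u₂|u₃] has determinant -80.
A nonzero determinant means the columns are linearly independent.

linearly independent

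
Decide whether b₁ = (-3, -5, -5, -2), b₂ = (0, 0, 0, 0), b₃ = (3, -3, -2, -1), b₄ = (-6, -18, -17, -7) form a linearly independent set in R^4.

linearly dependent

One of the vectors is the zero vector, so the set is linearly dependent.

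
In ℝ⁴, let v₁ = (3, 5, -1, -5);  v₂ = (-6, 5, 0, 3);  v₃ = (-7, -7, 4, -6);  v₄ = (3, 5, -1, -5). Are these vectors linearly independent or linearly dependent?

Two of the vectors are equal, giving an immediate dependence.

linearly dependent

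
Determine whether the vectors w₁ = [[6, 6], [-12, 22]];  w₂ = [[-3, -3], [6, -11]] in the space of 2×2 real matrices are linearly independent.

Write each element as a coordinate vector in ℝ⁴ using {E₁₁, E₁₂, E₂₁, E₂₂}.
One vector is a scalar multiple of another, so the set is dependent.

linearly dependent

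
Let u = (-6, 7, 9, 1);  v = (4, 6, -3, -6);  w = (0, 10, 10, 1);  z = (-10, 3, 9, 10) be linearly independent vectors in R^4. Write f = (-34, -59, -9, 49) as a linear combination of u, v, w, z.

f = -2u - 4v - 3w + 3z

Write f = c₁u + … + c₄z and equate components.
Row-reducing the augmented matrix gives the unique coefficients (c₁, …, c₄) = (-2, -4, -3, 3).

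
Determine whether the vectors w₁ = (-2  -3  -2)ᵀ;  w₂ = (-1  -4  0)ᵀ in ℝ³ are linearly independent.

linearly independent

Row-reduce the matrix whose columns are w₁, w₂.
The reduction yields 2 nonzero rows, so the rank is 2.
Since rank = 2 (the number of vectors), the set is linearly independent.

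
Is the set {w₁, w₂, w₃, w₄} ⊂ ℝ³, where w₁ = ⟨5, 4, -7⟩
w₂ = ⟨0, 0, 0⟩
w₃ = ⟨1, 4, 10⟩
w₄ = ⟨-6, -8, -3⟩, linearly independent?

There are 4 vectors in a 3-dimensional space, so they cannot be linearly independent.

linearly dependent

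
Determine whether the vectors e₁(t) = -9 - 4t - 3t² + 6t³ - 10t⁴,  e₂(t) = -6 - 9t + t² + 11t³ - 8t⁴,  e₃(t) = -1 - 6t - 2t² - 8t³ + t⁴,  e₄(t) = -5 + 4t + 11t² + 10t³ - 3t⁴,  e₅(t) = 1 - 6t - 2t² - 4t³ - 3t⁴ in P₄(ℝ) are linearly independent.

Write each element as a coordinate vector in ℝ⁵ using {1, t, …, t⁴}.
Form the 5×5 matrix with these as columns; its determinant is -41576.
A nonzero determinant means the columns are linearly independent.

linearly independent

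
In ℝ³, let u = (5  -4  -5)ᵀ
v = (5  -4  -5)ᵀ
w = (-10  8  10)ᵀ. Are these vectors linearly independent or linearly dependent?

Two of the vectors are equal, giving an immediate dependence.

linearly dependent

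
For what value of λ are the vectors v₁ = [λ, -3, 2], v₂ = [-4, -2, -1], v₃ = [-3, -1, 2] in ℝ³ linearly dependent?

Dependence holds iff the 3×3 matrix [v₁ v₂ v₃] is singular.
Cofactor expansion gives det = -5*λ - 37.
Solving -5*λ - 37 = 0 yields λ = -37/5.

λ = -37/5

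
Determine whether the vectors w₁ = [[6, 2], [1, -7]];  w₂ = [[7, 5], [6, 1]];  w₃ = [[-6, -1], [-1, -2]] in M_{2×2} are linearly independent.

linearly independent

Take coordinates with respect to the standard basis {E₁₁, E₁₂, E₂₁, E₂₂}.
Row-reduce the matrix whose columns are w₁, w₂, w₃.
The reduction yields 3 nonzero rows, so the rank is 3.
Since rank = 3 (the number of vectors), the set is linearly independent.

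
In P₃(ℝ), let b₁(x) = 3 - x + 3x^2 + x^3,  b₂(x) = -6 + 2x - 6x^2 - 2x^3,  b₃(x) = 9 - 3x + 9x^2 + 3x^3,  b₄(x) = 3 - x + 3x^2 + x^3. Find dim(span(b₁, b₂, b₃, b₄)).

Pass to coordinate vectors with respect to the basis {1, x, …, x^3}.
Put the 4×4 matrix [b₁|b₂|b₃|b₄] into echelon form.
Reduction leaves 1 leading entry, giving rank 1.

1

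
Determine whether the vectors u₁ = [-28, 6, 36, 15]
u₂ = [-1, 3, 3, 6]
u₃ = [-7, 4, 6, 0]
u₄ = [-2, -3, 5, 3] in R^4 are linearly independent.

linearly dependent

The matrix [u₁|u₂|u₃|u₄] has determinant 0.
A zero determinant means the columns are linearly dependent.
Indeed u₁ - u₂ - 3u₃ - 3u₄ = 0.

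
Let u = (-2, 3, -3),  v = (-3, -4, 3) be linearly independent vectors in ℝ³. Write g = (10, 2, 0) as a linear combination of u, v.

Write g = α₁u + α₂v and equate components.
The system has the unique solution (α₁, α₂) = (-2, -2).

g = -2u - 2v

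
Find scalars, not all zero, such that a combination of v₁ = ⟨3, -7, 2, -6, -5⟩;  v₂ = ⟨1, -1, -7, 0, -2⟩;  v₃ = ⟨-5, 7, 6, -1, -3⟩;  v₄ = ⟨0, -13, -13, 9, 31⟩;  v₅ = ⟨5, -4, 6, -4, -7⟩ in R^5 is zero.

Write the vectors as columns of a matrix and find a nonzero vector in its null space.
The free variable yields coefficients (1, -3, -3, -1, -3) (any nonzero multiple also works).

v₁ - 3v₂ - 3v₃ - v₄ - 3v₅ = 0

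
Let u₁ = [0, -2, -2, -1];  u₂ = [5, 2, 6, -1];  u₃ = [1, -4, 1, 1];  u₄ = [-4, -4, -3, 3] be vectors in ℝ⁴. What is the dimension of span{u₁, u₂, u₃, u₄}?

Form the matrix with u₁, u₂, u₃, u₄ as columns and reduce.
Exactly 3 pivots survive; hence the rank is 3.

dim = 3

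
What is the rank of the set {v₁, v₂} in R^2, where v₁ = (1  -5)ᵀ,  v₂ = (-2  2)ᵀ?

rank 2

Row-reduce the 2×2 matrix with these as rows.
There are 2 pivot columns, so rank = 2.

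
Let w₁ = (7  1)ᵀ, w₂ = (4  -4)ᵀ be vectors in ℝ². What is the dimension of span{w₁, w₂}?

dim = 2

Put the 2×2 matrix [w₁|w₂] into echelon form.
Exactly 2 pivots survive; hence the rank is 2.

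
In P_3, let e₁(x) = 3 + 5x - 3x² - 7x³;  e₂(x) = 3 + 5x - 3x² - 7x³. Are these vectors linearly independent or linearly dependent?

Write each element as a coordinate vector in ℝ⁴ using {1, x, …, x³}.
Row-reduce the matrix whose columns are e₁, e₂.
The reduction yields 1 nonzero row, so the rank is 1.
Since rank 1 < 2, the set is linearly dependent.
Indeed e₁ - e₂ = 0.

linearly dependent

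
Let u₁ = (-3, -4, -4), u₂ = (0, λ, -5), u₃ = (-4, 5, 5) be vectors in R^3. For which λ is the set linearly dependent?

The vectors are dependent exactly when the determinant of the matrix with rows u₁, u₂, u₃ vanishes.
The determinant works out to -31*λ - 155.
Setting this to zero gives λ = -5.

λ = -5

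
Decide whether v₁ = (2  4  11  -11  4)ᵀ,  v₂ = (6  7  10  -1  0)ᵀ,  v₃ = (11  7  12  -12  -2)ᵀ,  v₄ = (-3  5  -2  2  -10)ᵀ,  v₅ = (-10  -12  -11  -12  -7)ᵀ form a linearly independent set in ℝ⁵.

Form the 5×5 matrix with these as columns; its determinant is -60916.
A nonzero determinant means the columns are linearly independent.

linearly independent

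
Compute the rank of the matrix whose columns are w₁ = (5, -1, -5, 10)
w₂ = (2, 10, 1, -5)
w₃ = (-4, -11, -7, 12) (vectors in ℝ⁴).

3

Form the matrix with w₁, w₂, w₃ as columns and reduce.
Reduction leaves 3 leading entries, giving rank 3.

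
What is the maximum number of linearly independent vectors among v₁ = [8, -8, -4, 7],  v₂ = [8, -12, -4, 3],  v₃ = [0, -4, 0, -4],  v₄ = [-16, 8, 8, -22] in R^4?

2

Apply Gaussian elimination to the matrix whose rows are v₁, v₂, v₃, v₄.
Exactly 2 pivots survive; hence the rank is 2.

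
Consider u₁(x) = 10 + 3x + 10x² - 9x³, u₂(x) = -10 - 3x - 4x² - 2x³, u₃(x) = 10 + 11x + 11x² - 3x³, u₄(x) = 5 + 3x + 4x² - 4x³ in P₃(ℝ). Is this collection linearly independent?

linearly independent

Take coordinates with respect to the standard basis {1, x, …, x³}.
Row-reduce the matrix whose columns are u₁, u₂, u₃, u₄.
The reduction yields 4 nonzero rows, so the rank is 4.
Since rank = 4 (the number of vectors), the set is linearly independent.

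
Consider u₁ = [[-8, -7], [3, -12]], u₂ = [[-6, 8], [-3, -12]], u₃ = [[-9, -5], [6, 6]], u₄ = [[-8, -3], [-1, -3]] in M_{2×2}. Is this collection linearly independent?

linearly independent

Write each element as a coordinate vector in ℝ⁴ using {E₁₁, E₁₂, E₂₁, E₂₂}.
Row-reduce the matrix whose columns are u₁, u₂, u₃, u₄.
The reduction yields 4 nonzero rows, so the rank is 4.
Since rank = 4 (the number of vectors), the set is linearly independent.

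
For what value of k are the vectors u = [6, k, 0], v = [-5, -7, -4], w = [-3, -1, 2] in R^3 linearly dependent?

k = 54/11

Dependence holds iff the 3×3 matrix [u v w] is singular.
Cofactor expansion gives det = 22*k - 108.
Solving 22*k - 108 = 0 yields k = 54/11.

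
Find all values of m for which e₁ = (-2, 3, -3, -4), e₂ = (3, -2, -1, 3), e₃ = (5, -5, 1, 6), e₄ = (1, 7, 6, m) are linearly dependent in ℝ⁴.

The set is linearly dependent precisely when det[e₁; e₂; e₃; e₄] = 0.
The determinant works out to 5*m - 75.
Solving 5*m - 75 = 0 yields m = 15.

m = 15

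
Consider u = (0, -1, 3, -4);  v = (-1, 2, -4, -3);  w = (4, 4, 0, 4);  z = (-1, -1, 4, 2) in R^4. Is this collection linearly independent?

Form the 4×4 matrix with these as columns; its determinant is -284.
A nonzero determinant means the columns are linearly independent.

linearly independent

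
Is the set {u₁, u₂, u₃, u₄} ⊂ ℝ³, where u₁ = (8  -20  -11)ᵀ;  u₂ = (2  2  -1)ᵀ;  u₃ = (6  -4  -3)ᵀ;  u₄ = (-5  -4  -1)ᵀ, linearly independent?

There are 4 vectors in a 3-dimensional space, so they cannot be linearly independent.

linearly dependent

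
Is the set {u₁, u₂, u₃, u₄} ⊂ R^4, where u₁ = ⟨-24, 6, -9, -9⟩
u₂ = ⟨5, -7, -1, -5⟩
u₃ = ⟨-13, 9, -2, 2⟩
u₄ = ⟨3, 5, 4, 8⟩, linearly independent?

Form the 4×4 matrix with these as columns; its determinant is 0.
A zero determinant means the columns are linearly dependent.

linearly dependent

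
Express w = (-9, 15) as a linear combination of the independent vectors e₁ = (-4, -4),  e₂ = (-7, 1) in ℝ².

Set up the augmented matrix [e₁ | e₂ | w] and row-reduce.
The system has the unique solution (c₁, c₂) = (-3, 3).

w = -3e₁ + 3e₂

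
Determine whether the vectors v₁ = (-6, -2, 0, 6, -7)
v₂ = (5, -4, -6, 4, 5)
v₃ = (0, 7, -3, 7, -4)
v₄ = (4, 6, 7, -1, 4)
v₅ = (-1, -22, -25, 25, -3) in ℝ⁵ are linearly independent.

linearly dependent

Form the 5×5 matrix with these as columns; its determinant is 0.
A zero determinant means the columns are linearly dependent.
Indeed 2v₁ + 3v₂ - v₄ - v₅ = 0.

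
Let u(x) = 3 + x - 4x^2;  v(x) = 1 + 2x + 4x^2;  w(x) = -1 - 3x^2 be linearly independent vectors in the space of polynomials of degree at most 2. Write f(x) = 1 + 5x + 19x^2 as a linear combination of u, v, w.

f = -u + 3v - w

Work in coordinates with respect to the standard basis {1, x, x^2}.
Set up the augmented matrix [u | v | w | f] and row-reduce.
Back-substitution yields (α₁, α₂, α₃) = (-1, 3, -1).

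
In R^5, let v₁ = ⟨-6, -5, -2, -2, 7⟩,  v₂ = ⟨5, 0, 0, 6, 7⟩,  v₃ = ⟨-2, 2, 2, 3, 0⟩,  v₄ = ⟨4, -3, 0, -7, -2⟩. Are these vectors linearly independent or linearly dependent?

linearly independent

Row-reduce the matrix whose columns are v₁, v₂, v₃, v₄.
The reduction yields 4 nonzero rows, so the rank is 4.
Since rank = 4 (the number of vectors), the set is linearly independent.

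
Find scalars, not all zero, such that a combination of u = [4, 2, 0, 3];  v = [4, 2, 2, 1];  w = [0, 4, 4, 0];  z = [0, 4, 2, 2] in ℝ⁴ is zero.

u - v + w - z = 0

Solve the homogeneous system with u, v, w, z as columns by row-reducing the coefficient matrix.
One solution (up to scaling) is (1, -1, 1, -1).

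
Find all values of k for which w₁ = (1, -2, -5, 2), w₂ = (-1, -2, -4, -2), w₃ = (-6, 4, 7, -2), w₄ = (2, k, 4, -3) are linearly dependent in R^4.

k = 2/3

The vectors are dependent exactly when the determinant of the matrix with rows w₁, w₂, w₃, w₄ vanishes.
Expanding, det = 60 - 90*k.
Solving 60 - 90*k = 0 yields k = 2/3.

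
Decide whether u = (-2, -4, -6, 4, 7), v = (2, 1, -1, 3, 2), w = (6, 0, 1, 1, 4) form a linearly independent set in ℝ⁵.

linearly independent

Row-reduce the matrix whose columns are u, v, w.
The reduction yields 3 nonzero rows, so the rank is 3.
Since rank = 3 (the number of vectors), the set is linearly independent.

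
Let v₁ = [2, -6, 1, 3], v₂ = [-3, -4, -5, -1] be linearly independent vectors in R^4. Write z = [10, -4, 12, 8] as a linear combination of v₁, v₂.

z = 2v₁ - 2v₂

Write z = c₁v₁ + c₂v₂ and equate components.
Row-reducing the augmented matrix gives the unique coefficients (c₁, c₂) = (2, -2).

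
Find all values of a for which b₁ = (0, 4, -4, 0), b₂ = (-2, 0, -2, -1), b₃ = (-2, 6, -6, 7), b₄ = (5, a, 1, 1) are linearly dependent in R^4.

a = 29/8

Dependence holds iff the 4×4 matrix [b₁ b₂ b₃ b₄] is singular.
The determinant works out to 232 - 64*a.
Solving 232 - 64*a = 0 yields a = 29/8.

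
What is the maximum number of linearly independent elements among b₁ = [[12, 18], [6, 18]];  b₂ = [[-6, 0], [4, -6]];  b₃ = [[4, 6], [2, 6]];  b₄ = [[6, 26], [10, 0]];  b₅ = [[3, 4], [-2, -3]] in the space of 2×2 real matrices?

3

Pass to coordinate vectors with respect to the basis {E₁₁, E₁₂, E₂₁, E₂₂}.
Apply Gaussian elimination to the matrix whose rows are b₁, b₂, b₃, b₄, b₅.
Exactly 3 pivots survive; hence the rank is 3.
(With 5 elements in a 4-dimensional space the rank is at most 4.)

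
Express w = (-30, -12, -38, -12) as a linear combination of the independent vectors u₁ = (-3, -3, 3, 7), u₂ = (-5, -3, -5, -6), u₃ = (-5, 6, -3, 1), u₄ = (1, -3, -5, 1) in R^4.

w = u₁ + 4u₂ + 2u₃ + 3u₄

Write w = a₁u₁ + … + a₄u₄ and equate components.
The system has the unique solution (a₁, …, a₄) = (1, 4, 2, 3).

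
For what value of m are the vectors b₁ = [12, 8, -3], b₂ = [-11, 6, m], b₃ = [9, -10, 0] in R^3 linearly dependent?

Place the vectors as rows of a 3×3 matrix; dependence ⇔ determinant zero.
The determinant works out to 192*m - 168.
Setting this to zero gives m = 7/8.

m = 7/8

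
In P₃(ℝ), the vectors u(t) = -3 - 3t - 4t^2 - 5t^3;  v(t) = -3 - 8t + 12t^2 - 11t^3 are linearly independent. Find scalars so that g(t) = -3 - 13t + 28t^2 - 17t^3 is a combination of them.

g = -u + 2v

Work in coordinates with respect to the standard basis {1, t, …, t^3}.
Write g = a₁u + a₂v and equate components.
The system has the unique solution (a₁, a₂) = (-1, 2).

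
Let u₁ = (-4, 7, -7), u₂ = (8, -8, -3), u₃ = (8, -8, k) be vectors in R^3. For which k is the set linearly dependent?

k = -3

The set is linearly dependent precisely when det[u₁; u₂; u₃] = 0.
The determinant works out to -24*k - 72.
This vanishes exactly when k = -3.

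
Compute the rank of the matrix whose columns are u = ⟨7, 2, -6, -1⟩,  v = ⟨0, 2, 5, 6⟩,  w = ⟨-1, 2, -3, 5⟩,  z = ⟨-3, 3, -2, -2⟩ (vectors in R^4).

Form the matrix with u, v, w, z as columns and reduce.
The echelon form has 4 nonzero rows, so the rank is 4.

rank 4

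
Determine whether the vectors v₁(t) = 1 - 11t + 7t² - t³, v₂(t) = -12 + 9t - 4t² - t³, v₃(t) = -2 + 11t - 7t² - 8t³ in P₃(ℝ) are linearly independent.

Take coordinates with respect to the standard basis {1, t, …, t³}.
Place the vectors as rows of a 3×4 matrix and reduce to echelon form.
The reduction yields 3 nonzero rows, so the rank is 3.
Since rank = 3 (the number of vectors), the set is linearly independent.

linearly independent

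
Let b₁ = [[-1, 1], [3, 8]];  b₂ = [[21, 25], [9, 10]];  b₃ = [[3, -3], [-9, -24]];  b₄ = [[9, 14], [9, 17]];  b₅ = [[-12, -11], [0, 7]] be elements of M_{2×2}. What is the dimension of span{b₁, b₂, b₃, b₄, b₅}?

dim = 2

Pass to coordinate vectors with respect to the basis {E₁₁, E₁₂, E₂₁, E₂₂}.
Row-reduce the 5×4 matrix with these as rows.
Reduction leaves 2 leading entries, giving rank 2.
(With 5 elements in a 4-dimensional space the rank is at most 4.)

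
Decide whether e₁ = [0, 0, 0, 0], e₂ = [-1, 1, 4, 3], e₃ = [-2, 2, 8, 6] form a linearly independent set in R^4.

linearly dependent

One of the vectors is the zero vector, so the set is linearly dependent.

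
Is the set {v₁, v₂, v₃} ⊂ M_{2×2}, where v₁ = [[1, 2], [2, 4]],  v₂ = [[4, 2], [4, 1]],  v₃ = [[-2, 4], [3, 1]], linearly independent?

linearly independent

Take coordinates with respect to the standard basis {E₁₁, E₁₂, E₂₁, E₂₂}.
Place the vectors as rows of a 3×4 matrix and reduce to echelon form.
The reduction yields 3 nonzero rows, so the rank is 3.
Since rank = 3 (the number of vectors), the set is linearly independent.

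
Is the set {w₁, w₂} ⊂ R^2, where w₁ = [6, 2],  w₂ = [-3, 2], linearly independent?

Place the vectors as rows of a 2×2 matrix and reduce to echelon form.
The reduction yields 2 nonzero rows, so the rank is 2.
Since rank = 2 (the number of vectors), the set is linearly independent.

linearly independent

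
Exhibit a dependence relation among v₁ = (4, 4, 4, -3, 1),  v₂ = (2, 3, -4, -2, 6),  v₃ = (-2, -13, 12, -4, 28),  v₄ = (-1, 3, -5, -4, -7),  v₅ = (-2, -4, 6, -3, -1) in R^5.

v₁ - 3v₂ + v₃ + 2v₄ - 3v₅ = 0

Set up α₁v₁ + … + α₅v₅ = 0 and solve the homogeneous system.
A generator of the null space is (1, -3, 1, 2, -3).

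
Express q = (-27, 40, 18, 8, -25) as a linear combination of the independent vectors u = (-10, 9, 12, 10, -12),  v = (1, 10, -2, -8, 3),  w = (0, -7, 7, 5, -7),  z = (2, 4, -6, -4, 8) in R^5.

q = 2u + v - 4w - 4z

Write q = a₁u + … + a₄z and equate components.
Row-reducing the augmented matrix gives the unique coefficients (a₁, …, a₄) = (2, 1, -4, -4).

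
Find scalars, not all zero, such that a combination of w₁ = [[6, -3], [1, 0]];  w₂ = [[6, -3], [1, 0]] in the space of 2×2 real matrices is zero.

Pass to coordinate vectors relative to the basis {E₁₁, E₁₂, E₂₁, E₂₂}.
Write the vectors as columns of a matrix and find a nonzero vector in its null space.
One solution (up to scaling) is (1, -1).

w₁ - w₂ = 0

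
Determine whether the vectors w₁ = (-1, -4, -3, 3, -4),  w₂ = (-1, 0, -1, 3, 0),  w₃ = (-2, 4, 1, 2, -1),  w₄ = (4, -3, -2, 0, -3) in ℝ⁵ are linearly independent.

linearly independent

Row-reduce the matrix whose columns are w₁, w₂, w₃, w₄.
The reduction yields 4 nonzero rows, so the rank is 4.
Since rank = 4 (the number of vectors), the set is linearly independent.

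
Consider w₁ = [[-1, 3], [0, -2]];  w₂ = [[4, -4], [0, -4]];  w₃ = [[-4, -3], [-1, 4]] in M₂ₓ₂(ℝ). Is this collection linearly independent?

Take coordinates with respect to the standard basis {E₁₁, E₁₂, E₂₁, E₂₂}.
Place the vectors as rows of a 3×4 matrix and reduce to echelon form.
The reduction yields 3 nonzero rows, so the rank is 3.
Since rank = 3 (the number of vectors), the set is linearly independent.

linearly independent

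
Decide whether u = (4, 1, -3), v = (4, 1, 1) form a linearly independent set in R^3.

Row-reduce the matrix whose columns are u, v.
The reduction yields 2 nonzero rows, so the rank is 2.
Since rank = 2 (the number of vectors), the set is linearly independent.

linearly independent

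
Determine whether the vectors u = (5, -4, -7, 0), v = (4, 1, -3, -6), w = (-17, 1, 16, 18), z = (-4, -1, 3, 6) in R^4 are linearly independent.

Place the vectors as rows of a 4×4 matrix and reduce to echelon form.
The reduction yields 2 nonzero rows, so the rank is 2.
Since rank 2 < 4, the set is linearly dependent.
Indeed u + 3v + w = 0.

linearly dependent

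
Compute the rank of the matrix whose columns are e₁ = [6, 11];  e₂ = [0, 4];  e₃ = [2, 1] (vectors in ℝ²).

Put the 2×3 matrix [e₁|e₂|e₃] into echelon form.
There are 2 pivot columns, so rank = 2.
(With 3 elements in a 2-dimensional space the rank is at most 2.)

2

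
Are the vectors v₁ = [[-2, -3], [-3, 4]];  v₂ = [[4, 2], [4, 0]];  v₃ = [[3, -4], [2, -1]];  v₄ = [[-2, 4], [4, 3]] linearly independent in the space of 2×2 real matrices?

Take coordinates with respect to the standard basis {E₁₁, E₁₂, E₂₁, E₂₂}.
Row-reduce the matrix whose columns are v₁, v₂, v₃, v₄.
The reduction yields 4 nonzero rows, so the rank is 4.
Since rank = 4 (the number of vectors), the set is linearly independent.

linearly independent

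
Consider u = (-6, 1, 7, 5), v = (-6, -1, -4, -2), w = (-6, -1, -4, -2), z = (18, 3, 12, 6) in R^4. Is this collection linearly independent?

Form the 4×4 matrix with these as columns; its determinant is 0.
A zero determinant means the columns are linearly dependent.

linearly dependent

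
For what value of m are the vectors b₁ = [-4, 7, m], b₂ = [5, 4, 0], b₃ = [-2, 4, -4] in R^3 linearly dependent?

Dependence holds iff the 3×3 matrix [b₁ b₂ b₃] is singular.
Expanding, det = 28*m + 204.
Setting this to zero gives m = -51/7.

m = -51/7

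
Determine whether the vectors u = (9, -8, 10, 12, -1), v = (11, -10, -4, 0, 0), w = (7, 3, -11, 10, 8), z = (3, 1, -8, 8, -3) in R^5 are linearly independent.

Row-reduce the matrix whose columns are u, v, w, z.
The reduction yields 4 nonzero rows, so the rank is 4.
Since rank = 4 (the number of vectors), the set is linearly independent.

linearly independent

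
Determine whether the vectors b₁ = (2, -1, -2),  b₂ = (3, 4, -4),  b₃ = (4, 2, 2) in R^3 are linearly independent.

linearly independent

Form the 3×3 matrix with these as columns; its determinant is 74.
A nonzero determinant means the columns are linearly independent.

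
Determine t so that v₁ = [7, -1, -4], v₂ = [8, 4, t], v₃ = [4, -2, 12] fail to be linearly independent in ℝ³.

t = -56

Place the vectors as rows of a 3×3 matrix; dependence ⇔ determinant zero.
Cofactor expansion gives det = 10*t + 560.
Solving 10*t + 560 = 0 yields t = -56.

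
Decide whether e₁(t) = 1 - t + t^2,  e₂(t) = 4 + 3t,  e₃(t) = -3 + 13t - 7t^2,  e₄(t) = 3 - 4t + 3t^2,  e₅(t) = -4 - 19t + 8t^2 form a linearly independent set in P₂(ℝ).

Write each element as a coordinate vector in ℝ³ using {1, t, t^2}.
There are 5 vectors in a 3-dimensional space, so they cannot be linearly independent.

linearly dependent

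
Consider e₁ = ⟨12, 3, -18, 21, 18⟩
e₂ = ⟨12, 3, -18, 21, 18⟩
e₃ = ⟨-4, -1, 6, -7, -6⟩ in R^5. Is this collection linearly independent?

linearly dependent

Row-reduce the matrix whose columns are e₁, e₂, e₃.
The reduction yields 1 nonzero row, so the rank is 1.
Since rank 1 < 3, the set is linearly dependent.
Indeed e₁ - e₂ = 0.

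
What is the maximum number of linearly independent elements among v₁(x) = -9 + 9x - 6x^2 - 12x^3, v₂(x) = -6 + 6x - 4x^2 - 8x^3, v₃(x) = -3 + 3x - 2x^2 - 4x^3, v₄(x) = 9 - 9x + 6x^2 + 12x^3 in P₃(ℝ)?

1

Use coordinates relative to {1, x, …, x^3}.
Apply Gaussian elimination to the matrix whose rows are v₁, v₂, v₃, v₄.
Reduction leaves 1 leading entry, giving rank 1.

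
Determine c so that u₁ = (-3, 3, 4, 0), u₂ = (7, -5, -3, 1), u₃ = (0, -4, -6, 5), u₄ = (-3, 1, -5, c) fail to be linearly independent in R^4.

Dependence holds iff the 4×4 matrix [u₁ u₂ u₃ u₄] is singular.
Expanding, det = -40*c - 152.
Solving -40*c - 152 = 0 yields c = -19/5.

c = -19/5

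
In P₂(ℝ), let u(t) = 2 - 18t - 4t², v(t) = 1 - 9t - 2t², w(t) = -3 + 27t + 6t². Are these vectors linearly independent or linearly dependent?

linearly dependent

Write each element as a coordinate vector in ℝ³ using {1, t, t²}.
Row-reduce the matrix whose columns are u, v, w.
The reduction yields 1 nonzero row, so the rank is 1.
Since rank 1 < 3, the set is linearly dependent.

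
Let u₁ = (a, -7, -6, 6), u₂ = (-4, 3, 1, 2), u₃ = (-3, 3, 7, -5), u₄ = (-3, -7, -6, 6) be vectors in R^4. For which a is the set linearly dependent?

The vectors are dependent exactly when the determinant of the matrix with rows u₁, u₂, u₃, u₄ vanishes.
Expanding, det = 115*a + 345.
Setting this to zero gives a = -3.

a = -3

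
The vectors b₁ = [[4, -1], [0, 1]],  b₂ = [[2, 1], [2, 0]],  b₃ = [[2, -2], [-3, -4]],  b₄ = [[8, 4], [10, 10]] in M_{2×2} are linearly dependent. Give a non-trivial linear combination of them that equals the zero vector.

Write each element as a vector in ℝ⁴ using {E₁₁, E₁₂, E₂₁, E₂₂}.
Set up α₁b₁ + … + α₄b₄ = 0 and solve the homogeneous system.
One solution (up to scaling) is (2, 2, -2, -1).

2b₁ + 2b₂ - 2b₃ - b₄ = 0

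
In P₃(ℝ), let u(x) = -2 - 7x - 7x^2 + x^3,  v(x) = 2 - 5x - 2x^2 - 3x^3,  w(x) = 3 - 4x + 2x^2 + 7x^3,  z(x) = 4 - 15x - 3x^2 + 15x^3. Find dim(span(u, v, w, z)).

dim = 3

Pass to coordinate vectors with respect to the basis {1, x, …, x^3}.
Row-reduce the 4×4 matrix with these as rows.
There are 3 pivot columns, so rank = 3.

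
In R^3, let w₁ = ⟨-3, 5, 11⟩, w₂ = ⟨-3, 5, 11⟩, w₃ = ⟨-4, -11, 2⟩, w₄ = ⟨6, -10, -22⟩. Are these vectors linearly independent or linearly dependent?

linearly dependent

There are 4 vectors in a 3-dimensional space, so they cannot be linearly independent.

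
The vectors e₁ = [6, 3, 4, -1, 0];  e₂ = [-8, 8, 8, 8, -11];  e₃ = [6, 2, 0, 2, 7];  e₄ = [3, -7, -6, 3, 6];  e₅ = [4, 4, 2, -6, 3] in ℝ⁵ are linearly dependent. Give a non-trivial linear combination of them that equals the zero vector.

Set up α₁e₁ + … + α₅e₅ = 0 and solve the homogeneous system.
A generator of the null space is (0, 1, -1, 2, 2).

e₂ - e₃ + 2e₄ + 2e₅ = 0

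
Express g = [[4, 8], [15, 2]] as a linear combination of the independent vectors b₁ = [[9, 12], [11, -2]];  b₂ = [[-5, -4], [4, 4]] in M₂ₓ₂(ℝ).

Take coordinate vectors relative to {E₁₁, E₁₂, E₂₁, E₂₂}.
Write g = c₁b₁ + c₂b₂ and equate components.
Row-reducing the augmented matrix gives the unique coefficients (c₁, c₂) = (1, 1).

g = b₁ + b₂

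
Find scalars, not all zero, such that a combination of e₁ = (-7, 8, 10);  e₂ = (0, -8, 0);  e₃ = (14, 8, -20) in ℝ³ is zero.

Row-reduce the matrix with e₁, e₂, e₃ as columns; the null space gives the coefficients.
The free variable yields coefficients (2, 3, 1) (any nonzero multiple also works).

2e₁ + 3e₂ + e₃ = 0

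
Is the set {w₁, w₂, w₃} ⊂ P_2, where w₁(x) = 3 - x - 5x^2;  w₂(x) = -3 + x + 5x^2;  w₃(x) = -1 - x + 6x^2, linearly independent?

linearly dependent

Write each element as a coordinate vector in ℝ³ using {1, x, x^2}.
Form the 3×3 matrix with these as columns; its determinant is 0.
A zero determinant means the columns are linearly dependent.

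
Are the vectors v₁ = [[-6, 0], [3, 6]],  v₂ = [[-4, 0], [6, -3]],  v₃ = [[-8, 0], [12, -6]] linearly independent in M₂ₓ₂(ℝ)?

linearly dependent

Write each element as a coordinate vector in ℝ⁴ using {E₁₁, E₁₂, E₂₁, E₂₂}.
Row-reduce the matrix whose columns are v₁, v₂, v₃.
The reduction yields 2 nonzero rows, so the rank is 2.
Since rank 2 < 3, the set is linearly dependent.
Indeed 2v₂ - v₃ = 0.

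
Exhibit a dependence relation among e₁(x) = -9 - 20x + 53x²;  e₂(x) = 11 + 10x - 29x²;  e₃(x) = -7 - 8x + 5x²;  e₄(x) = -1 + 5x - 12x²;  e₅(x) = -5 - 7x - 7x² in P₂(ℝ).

e₁ + e₂ + 2e₄ = 0

Take coordinates with respect to {1, x, x²}.
Row-reduce the matrix with e₁, e₂, e₃, e₄, e₅ as columns; the null space gives the coefficients.
The free variable yields coefficients (1, 1, 0, 2, 0) (any nonzero multiple also works).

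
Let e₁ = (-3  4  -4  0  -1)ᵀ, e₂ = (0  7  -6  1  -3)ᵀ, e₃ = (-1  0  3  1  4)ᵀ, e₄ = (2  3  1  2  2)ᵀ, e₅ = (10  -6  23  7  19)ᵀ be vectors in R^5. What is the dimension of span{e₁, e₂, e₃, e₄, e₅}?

dim = 3

Row-reduce the 5×5 matrix with these as rows.
There are 3 pivot columns, so rank = 3.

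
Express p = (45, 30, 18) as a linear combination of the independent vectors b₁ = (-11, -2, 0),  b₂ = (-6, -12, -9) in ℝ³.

Since b₁, b₂ are independent, the coefficients expressing p are uniquely determined by a linear system.
Row-reducing the augmented matrix gives the unique coefficients (α₁, α₂) = (-3, -2).

p = -3b₁ - 2b₂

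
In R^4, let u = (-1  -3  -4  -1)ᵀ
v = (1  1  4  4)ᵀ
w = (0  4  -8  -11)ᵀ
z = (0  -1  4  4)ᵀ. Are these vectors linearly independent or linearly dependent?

linearly dependent

The matrix [u|v|w|z] has determinant 0.
A zero determinant means the columns are linearly dependent.
Indeed u + v + w + 2z = 0.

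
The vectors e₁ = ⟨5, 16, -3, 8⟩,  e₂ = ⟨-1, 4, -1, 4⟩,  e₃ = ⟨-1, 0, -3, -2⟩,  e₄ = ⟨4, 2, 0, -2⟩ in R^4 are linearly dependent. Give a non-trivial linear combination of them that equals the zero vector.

Set up α₁e₁ + … + α₄e₄ = 0 and solve the homogeneous system.
One solution (up to scaling) is (1, -3, 0, -2).

e₁ - 3e₂ - 2e₄ = 0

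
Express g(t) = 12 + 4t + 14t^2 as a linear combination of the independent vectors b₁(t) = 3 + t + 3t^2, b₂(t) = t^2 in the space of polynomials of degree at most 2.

g = 4b₁ + 2b₂

Identify each element with its coordinate vector in ℝ³ via {1, t, t^2}.
Write g = α₁b₁ + α₂b₂ and equate components.
Row-reducing the augmented matrix gives the unique coefficients (α₁, α₂) = (4, 2).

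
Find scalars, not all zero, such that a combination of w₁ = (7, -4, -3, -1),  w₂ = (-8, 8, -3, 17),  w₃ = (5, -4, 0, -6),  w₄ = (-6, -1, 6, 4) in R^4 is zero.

Set up α₁w₁ + … + α₄w₄ = 0 and solve the homogeneous system.
One solution (up to scaling) is (1, -1, -3, 0).

w₁ - w₂ - 3w₃ = 0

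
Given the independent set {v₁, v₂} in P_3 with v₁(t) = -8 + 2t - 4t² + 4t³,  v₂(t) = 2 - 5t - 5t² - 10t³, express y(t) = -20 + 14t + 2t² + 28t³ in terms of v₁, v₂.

Identify each element with its coordinate vector in ℝ⁴ via {1, t, …, t³}.
Write y = α₁v₁ + α₂v₂ and equate components.
Row-reducing the augmented matrix gives the unique coefficients (α₁, α₂) = (2, -2).

y = 2v₁ - 2v₂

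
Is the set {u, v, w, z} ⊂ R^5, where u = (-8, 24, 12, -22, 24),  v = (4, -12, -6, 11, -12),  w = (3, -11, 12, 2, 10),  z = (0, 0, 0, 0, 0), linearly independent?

linearly dependent

One of the vectors is the zero vector, so the set is linearly dependent.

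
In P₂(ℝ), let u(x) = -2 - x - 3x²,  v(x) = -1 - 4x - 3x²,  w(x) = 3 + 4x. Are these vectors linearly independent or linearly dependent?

Take coordinates with respect to the standard basis {1, x, x²}.
The matrix [u|v|w] has determinant -39.
A nonzero determinant means the columns are linearly independent.

linearly independent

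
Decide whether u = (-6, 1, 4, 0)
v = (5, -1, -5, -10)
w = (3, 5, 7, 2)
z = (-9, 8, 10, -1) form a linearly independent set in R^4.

linearly independent

Row-reduce the matrix whose columns are u, v, w, z.
The reduction yields 4 nonzero rows, so the rank is 4.
Since rank = 4 (the number of vectors), the set is linearly independent.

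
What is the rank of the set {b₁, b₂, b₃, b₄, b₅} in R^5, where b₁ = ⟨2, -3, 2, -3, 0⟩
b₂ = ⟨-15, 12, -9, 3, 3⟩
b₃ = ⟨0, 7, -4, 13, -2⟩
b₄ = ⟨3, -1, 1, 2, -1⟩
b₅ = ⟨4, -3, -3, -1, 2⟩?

Form the matrix with b₁, b₂, b₃, b₄, b₅ as columns and reduce.
Exactly 3 pivots survive; hence the rank is 3.

rank 3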